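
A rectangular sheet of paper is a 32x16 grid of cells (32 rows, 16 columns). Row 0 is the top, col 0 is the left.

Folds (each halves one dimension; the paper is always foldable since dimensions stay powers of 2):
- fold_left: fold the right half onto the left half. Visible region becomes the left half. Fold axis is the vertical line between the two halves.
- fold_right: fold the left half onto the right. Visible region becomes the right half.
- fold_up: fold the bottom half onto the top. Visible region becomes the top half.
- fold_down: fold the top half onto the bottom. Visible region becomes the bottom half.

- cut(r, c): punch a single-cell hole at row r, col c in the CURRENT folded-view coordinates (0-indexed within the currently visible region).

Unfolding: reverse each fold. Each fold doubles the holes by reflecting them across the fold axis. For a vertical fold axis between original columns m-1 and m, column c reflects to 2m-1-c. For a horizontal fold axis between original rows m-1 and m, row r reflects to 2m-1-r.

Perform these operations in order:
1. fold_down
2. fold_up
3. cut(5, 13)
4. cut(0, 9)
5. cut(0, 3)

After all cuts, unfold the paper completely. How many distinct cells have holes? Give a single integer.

Op 1 fold_down: fold axis h@16; visible region now rows[16,32) x cols[0,16) = 16x16
Op 2 fold_up: fold axis h@24; visible region now rows[16,24) x cols[0,16) = 8x16
Op 3 cut(5, 13): punch at orig (21,13); cuts so far [(21, 13)]; region rows[16,24) x cols[0,16) = 8x16
Op 4 cut(0, 9): punch at orig (16,9); cuts so far [(16, 9), (21, 13)]; region rows[16,24) x cols[0,16) = 8x16
Op 5 cut(0, 3): punch at orig (16,3); cuts so far [(16, 3), (16, 9), (21, 13)]; region rows[16,24) x cols[0,16) = 8x16
Unfold 1 (reflect across h@24): 6 holes -> [(16, 3), (16, 9), (21, 13), (26, 13), (31, 3), (31, 9)]
Unfold 2 (reflect across h@16): 12 holes -> [(0, 3), (0, 9), (5, 13), (10, 13), (15, 3), (15, 9), (16, 3), (16, 9), (21, 13), (26, 13), (31, 3), (31, 9)]

Answer: 12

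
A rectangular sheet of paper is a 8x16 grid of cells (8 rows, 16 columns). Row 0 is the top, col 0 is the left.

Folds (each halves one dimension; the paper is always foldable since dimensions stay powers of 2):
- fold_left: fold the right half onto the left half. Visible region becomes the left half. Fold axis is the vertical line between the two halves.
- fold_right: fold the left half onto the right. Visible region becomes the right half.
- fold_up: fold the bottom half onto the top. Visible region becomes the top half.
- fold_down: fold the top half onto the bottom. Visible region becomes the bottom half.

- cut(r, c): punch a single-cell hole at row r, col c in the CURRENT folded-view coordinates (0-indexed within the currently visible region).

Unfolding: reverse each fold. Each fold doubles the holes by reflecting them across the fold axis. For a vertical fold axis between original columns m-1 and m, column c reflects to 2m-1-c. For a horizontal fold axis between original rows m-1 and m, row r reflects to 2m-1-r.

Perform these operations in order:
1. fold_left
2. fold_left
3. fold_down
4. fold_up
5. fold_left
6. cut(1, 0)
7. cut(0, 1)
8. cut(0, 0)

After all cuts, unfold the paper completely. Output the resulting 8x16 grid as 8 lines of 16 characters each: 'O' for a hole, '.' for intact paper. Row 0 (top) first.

Op 1 fold_left: fold axis v@8; visible region now rows[0,8) x cols[0,8) = 8x8
Op 2 fold_left: fold axis v@4; visible region now rows[0,8) x cols[0,4) = 8x4
Op 3 fold_down: fold axis h@4; visible region now rows[4,8) x cols[0,4) = 4x4
Op 4 fold_up: fold axis h@6; visible region now rows[4,6) x cols[0,4) = 2x4
Op 5 fold_left: fold axis v@2; visible region now rows[4,6) x cols[0,2) = 2x2
Op 6 cut(1, 0): punch at orig (5,0); cuts so far [(5, 0)]; region rows[4,6) x cols[0,2) = 2x2
Op 7 cut(0, 1): punch at orig (4,1); cuts so far [(4, 1), (5, 0)]; region rows[4,6) x cols[0,2) = 2x2
Op 8 cut(0, 0): punch at orig (4,0); cuts so far [(4, 0), (4, 1), (5, 0)]; region rows[4,6) x cols[0,2) = 2x2
Unfold 1 (reflect across v@2): 6 holes -> [(4, 0), (4, 1), (4, 2), (4, 3), (5, 0), (5, 3)]
Unfold 2 (reflect across h@6): 12 holes -> [(4, 0), (4, 1), (4, 2), (4, 3), (5, 0), (5, 3), (6, 0), (6, 3), (7, 0), (7, 1), (7, 2), (7, 3)]
Unfold 3 (reflect across h@4): 24 holes -> [(0, 0), (0, 1), (0, 2), (0, 3), (1, 0), (1, 3), (2, 0), (2, 3), (3, 0), (3, 1), (3, 2), (3, 3), (4, 0), (4, 1), (4, 2), (4, 3), (5, 0), (5, 3), (6, 0), (6, 3), (7, 0), (7, 1), (7, 2), (7, 3)]
Unfold 4 (reflect across v@4): 48 holes -> [(0, 0), (0, 1), (0, 2), (0, 3), (0, 4), (0, 5), (0, 6), (0, 7), (1, 0), (1, 3), (1, 4), (1, 7), (2, 0), (2, 3), (2, 4), (2, 7), (3, 0), (3, 1), (3, 2), (3, 3), (3, 4), (3, 5), (3, 6), (3, 7), (4, 0), (4, 1), (4, 2), (4, 3), (4, 4), (4, 5), (4, 6), (4, 7), (5, 0), (5, 3), (5, 4), (5, 7), (6, 0), (6, 3), (6, 4), (6, 7), (7, 0), (7, 1), (7, 2), (7, 3), (7, 4), (7, 5), (7, 6), (7, 7)]
Unfold 5 (reflect across v@8): 96 holes -> [(0, 0), (0, 1), (0, 2), (0, 3), (0, 4), (0, 5), (0, 6), (0, 7), (0, 8), (0, 9), (0, 10), (0, 11), (0, 12), (0, 13), (0, 14), (0, 15), (1, 0), (1, 3), (1, 4), (1, 7), (1, 8), (1, 11), (1, 12), (1, 15), (2, 0), (2, 3), (2, 4), (2, 7), (2, 8), (2, 11), (2, 12), (2, 15), (3, 0), (3, 1), (3, 2), (3, 3), (3, 4), (3, 5), (3, 6), (3, 7), (3, 8), (3, 9), (3, 10), (3, 11), (3, 12), (3, 13), (3, 14), (3, 15), (4, 0), (4, 1), (4, 2), (4, 3), (4, 4), (4, 5), (4, 6), (4, 7), (4, 8), (4, 9), (4, 10), (4, 11), (4, 12), (4, 13), (4, 14), (4, 15), (5, 0), (5, 3), (5, 4), (5, 7), (5, 8), (5, 11), (5, 12), (5, 15), (6, 0), (6, 3), (6, 4), (6, 7), (6, 8), (6, 11), (6, 12), (6, 15), (7, 0), (7, 1), (7, 2), (7, 3), (7, 4), (7, 5), (7, 6), (7, 7), (7, 8), (7, 9), (7, 10), (7, 11), (7, 12), (7, 13), (7, 14), (7, 15)]

Answer: OOOOOOOOOOOOOOOO
O..OO..OO..OO..O
O..OO..OO..OO..O
OOOOOOOOOOOOOOOO
OOOOOOOOOOOOOOOO
O..OO..OO..OO..O
O..OO..OO..OO..O
OOOOOOOOOOOOOOOO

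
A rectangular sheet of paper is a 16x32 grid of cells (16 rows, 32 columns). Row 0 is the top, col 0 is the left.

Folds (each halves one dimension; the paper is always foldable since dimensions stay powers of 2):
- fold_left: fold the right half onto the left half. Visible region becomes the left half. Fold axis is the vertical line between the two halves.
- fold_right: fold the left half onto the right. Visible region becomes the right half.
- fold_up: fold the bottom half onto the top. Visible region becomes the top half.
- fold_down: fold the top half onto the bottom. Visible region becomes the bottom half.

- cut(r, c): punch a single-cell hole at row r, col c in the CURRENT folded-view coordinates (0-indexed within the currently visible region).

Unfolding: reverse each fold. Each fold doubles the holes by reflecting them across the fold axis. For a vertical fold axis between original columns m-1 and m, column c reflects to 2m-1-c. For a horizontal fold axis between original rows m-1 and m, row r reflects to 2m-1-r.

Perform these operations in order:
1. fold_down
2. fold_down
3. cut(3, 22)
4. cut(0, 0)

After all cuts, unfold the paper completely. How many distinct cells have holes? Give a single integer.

Answer: 8

Derivation:
Op 1 fold_down: fold axis h@8; visible region now rows[8,16) x cols[0,32) = 8x32
Op 2 fold_down: fold axis h@12; visible region now rows[12,16) x cols[0,32) = 4x32
Op 3 cut(3, 22): punch at orig (15,22); cuts so far [(15, 22)]; region rows[12,16) x cols[0,32) = 4x32
Op 4 cut(0, 0): punch at orig (12,0); cuts so far [(12, 0), (15, 22)]; region rows[12,16) x cols[0,32) = 4x32
Unfold 1 (reflect across h@12): 4 holes -> [(8, 22), (11, 0), (12, 0), (15, 22)]
Unfold 2 (reflect across h@8): 8 holes -> [(0, 22), (3, 0), (4, 0), (7, 22), (8, 22), (11, 0), (12, 0), (15, 22)]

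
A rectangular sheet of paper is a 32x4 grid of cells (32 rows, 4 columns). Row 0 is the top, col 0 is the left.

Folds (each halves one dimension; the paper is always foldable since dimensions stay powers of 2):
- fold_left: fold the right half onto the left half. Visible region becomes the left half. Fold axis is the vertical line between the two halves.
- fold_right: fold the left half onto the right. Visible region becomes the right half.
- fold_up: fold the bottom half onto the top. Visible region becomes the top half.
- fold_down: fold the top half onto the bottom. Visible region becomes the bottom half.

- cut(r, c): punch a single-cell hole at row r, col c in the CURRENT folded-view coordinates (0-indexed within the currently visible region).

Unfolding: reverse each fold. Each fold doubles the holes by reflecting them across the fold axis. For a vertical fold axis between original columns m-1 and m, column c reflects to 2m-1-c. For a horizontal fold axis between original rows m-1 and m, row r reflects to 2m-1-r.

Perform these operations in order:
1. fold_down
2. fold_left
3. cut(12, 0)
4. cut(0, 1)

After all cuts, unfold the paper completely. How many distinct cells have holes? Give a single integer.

Answer: 8

Derivation:
Op 1 fold_down: fold axis h@16; visible region now rows[16,32) x cols[0,4) = 16x4
Op 2 fold_left: fold axis v@2; visible region now rows[16,32) x cols[0,2) = 16x2
Op 3 cut(12, 0): punch at orig (28,0); cuts so far [(28, 0)]; region rows[16,32) x cols[0,2) = 16x2
Op 4 cut(0, 1): punch at orig (16,1); cuts so far [(16, 1), (28, 0)]; region rows[16,32) x cols[0,2) = 16x2
Unfold 1 (reflect across v@2): 4 holes -> [(16, 1), (16, 2), (28, 0), (28, 3)]
Unfold 2 (reflect across h@16): 8 holes -> [(3, 0), (3, 3), (15, 1), (15, 2), (16, 1), (16, 2), (28, 0), (28, 3)]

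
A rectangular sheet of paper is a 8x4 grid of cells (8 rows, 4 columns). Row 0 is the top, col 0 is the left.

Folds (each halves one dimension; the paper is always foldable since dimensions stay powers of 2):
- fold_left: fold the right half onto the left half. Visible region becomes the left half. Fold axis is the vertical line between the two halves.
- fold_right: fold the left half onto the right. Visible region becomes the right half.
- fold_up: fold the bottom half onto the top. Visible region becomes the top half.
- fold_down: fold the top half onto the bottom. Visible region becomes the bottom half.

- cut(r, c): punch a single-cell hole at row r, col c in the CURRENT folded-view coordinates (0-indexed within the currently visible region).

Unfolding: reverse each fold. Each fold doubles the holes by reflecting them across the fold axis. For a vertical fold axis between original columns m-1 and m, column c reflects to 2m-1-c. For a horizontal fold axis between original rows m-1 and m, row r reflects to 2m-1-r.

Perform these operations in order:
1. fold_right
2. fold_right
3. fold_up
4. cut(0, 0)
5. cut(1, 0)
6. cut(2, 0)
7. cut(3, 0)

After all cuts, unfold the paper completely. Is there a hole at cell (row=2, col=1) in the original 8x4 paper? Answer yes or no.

Answer: yes

Derivation:
Op 1 fold_right: fold axis v@2; visible region now rows[0,8) x cols[2,4) = 8x2
Op 2 fold_right: fold axis v@3; visible region now rows[0,8) x cols[3,4) = 8x1
Op 3 fold_up: fold axis h@4; visible region now rows[0,4) x cols[3,4) = 4x1
Op 4 cut(0, 0): punch at orig (0,3); cuts so far [(0, 3)]; region rows[0,4) x cols[3,4) = 4x1
Op 5 cut(1, 0): punch at orig (1,3); cuts so far [(0, 3), (1, 3)]; region rows[0,4) x cols[3,4) = 4x1
Op 6 cut(2, 0): punch at orig (2,3); cuts so far [(0, 3), (1, 3), (2, 3)]; region rows[0,4) x cols[3,4) = 4x1
Op 7 cut(3, 0): punch at orig (3,3); cuts so far [(0, 3), (1, 3), (2, 3), (3, 3)]; region rows[0,4) x cols[3,4) = 4x1
Unfold 1 (reflect across h@4): 8 holes -> [(0, 3), (1, 3), (2, 3), (3, 3), (4, 3), (5, 3), (6, 3), (7, 3)]
Unfold 2 (reflect across v@3): 16 holes -> [(0, 2), (0, 3), (1, 2), (1, 3), (2, 2), (2, 3), (3, 2), (3, 3), (4, 2), (4, 3), (5, 2), (5, 3), (6, 2), (6, 3), (7, 2), (7, 3)]
Unfold 3 (reflect across v@2): 32 holes -> [(0, 0), (0, 1), (0, 2), (0, 3), (1, 0), (1, 1), (1, 2), (1, 3), (2, 0), (2, 1), (2, 2), (2, 3), (3, 0), (3, 1), (3, 2), (3, 3), (4, 0), (4, 1), (4, 2), (4, 3), (5, 0), (5, 1), (5, 2), (5, 3), (6, 0), (6, 1), (6, 2), (6, 3), (7, 0), (7, 1), (7, 2), (7, 3)]
Holes: [(0, 0), (0, 1), (0, 2), (0, 3), (1, 0), (1, 1), (1, 2), (1, 3), (2, 0), (2, 1), (2, 2), (2, 3), (3, 0), (3, 1), (3, 2), (3, 3), (4, 0), (4, 1), (4, 2), (4, 3), (5, 0), (5, 1), (5, 2), (5, 3), (6, 0), (6, 1), (6, 2), (6, 3), (7, 0), (7, 1), (7, 2), (7, 3)]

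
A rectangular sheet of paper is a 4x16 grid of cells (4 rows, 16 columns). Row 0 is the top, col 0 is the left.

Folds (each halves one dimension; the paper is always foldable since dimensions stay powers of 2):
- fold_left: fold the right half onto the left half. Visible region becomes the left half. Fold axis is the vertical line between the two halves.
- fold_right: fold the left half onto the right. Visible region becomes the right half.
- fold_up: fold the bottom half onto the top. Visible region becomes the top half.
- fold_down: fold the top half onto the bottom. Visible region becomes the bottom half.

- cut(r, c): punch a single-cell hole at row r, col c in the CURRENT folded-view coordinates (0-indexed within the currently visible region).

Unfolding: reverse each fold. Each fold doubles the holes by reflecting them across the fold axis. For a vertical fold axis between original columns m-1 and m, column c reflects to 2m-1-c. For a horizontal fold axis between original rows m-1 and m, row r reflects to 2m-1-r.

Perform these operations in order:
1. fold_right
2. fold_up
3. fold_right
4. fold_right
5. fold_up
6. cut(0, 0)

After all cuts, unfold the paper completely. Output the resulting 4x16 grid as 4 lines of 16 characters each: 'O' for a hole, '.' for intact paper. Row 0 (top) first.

Op 1 fold_right: fold axis v@8; visible region now rows[0,4) x cols[8,16) = 4x8
Op 2 fold_up: fold axis h@2; visible region now rows[0,2) x cols[8,16) = 2x8
Op 3 fold_right: fold axis v@12; visible region now rows[0,2) x cols[12,16) = 2x4
Op 4 fold_right: fold axis v@14; visible region now rows[0,2) x cols[14,16) = 2x2
Op 5 fold_up: fold axis h@1; visible region now rows[0,1) x cols[14,16) = 1x2
Op 6 cut(0, 0): punch at orig (0,14); cuts so far [(0, 14)]; region rows[0,1) x cols[14,16) = 1x2
Unfold 1 (reflect across h@1): 2 holes -> [(0, 14), (1, 14)]
Unfold 2 (reflect across v@14): 4 holes -> [(0, 13), (0, 14), (1, 13), (1, 14)]
Unfold 3 (reflect across v@12): 8 holes -> [(0, 9), (0, 10), (0, 13), (0, 14), (1, 9), (1, 10), (1, 13), (1, 14)]
Unfold 4 (reflect across h@2): 16 holes -> [(0, 9), (0, 10), (0, 13), (0, 14), (1, 9), (1, 10), (1, 13), (1, 14), (2, 9), (2, 10), (2, 13), (2, 14), (3, 9), (3, 10), (3, 13), (3, 14)]
Unfold 5 (reflect across v@8): 32 holes -> [(0, 1), (0, 2), (0, 5), (0, 6), (0, 9), (0, 10), (0, 13), (0, 14), (1, 1), (1, 2), (1, 5), (1, 6), (1, 9), (1, 10), (1, 13), (1, 14), (2, 1), (2, 2), (2, 5), (2, 6), (2, 9), (2, 10), (2, 13), (2, 14), (3, 1), (3, 2), (3, 5), (3, 6), (3, 9), (3, 10), (3, 13), (3, 14)]

Answer: .OO..OO..OO..OO.
.OO..OO..OO..OO.
.OO..OO..OO..OO.
.OO..OO..OO..OO.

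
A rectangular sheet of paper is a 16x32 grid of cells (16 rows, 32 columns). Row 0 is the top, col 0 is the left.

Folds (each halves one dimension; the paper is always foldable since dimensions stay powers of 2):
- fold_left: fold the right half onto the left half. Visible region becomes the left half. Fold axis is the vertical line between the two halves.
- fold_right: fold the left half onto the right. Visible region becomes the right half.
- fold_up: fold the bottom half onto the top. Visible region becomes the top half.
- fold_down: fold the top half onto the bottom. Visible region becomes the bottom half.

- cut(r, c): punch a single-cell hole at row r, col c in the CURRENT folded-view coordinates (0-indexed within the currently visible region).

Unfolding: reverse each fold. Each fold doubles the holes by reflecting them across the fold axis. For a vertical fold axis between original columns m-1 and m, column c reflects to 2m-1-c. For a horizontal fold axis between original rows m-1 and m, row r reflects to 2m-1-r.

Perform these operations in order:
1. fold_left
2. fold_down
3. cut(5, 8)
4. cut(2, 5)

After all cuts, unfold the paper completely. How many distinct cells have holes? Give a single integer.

Op 1 fold_left: fold axis v@16; visible region now rows[0,16) x cols[0,16) = 16x16
Op 2 fold_down: fold axis h@8; visible region now rows[8,16) x cols[0,16) = 8x16
Op 3 cut(5, 8): punch at orig (13,8); cuts so far [(13, 8)]; region rows[8,16) x cols[0,16) = 8x16
Op 4 cut(2, 5): punch at orig (10,5); cuts so far [(10, 5), (13, 8)]; region rows[8,16) x cols[0,16) = 8x16
Unfold 1 (reflect across h@8): 4 holes -> [(2, 8), (5, 5), (10, 5), (13, 8)]
Unfold 2 (reflect across v@16): 8 holes -> [(2, 8), (2, 23), (5, 5), (5, 26), (10, 5), (10, 26), (13, 8), (13, 23)]

Answer: 8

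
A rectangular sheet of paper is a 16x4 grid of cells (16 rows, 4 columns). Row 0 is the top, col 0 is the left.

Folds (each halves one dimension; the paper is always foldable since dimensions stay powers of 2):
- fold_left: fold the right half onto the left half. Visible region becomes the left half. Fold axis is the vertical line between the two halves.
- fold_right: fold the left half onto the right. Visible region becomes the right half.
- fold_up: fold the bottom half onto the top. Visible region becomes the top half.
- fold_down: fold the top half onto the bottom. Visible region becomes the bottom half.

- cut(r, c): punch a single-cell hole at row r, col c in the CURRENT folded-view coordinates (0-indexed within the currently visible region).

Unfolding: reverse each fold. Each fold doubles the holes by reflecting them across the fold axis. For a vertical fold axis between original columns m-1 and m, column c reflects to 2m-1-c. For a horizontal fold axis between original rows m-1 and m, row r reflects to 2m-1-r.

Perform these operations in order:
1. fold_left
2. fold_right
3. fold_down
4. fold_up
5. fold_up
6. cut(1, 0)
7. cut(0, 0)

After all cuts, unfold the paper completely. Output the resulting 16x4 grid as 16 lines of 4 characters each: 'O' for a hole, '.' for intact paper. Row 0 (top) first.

Op 1 fold_left: fold axis v@2; visible region now rows[0,16) x cols[0,2) = 16x2
Op 2 fold_right: fold axis v@1; visible region now rows[0,16) x cols[1,2) = 16x1
Op 3 fold_down: fold axis h@8; visible region now rows[8,16) x cols[1,2) = 8x1
Op 4 fold_up: fold axis h@12; visible region now rows[8,12) x cols[1,2) = 4x1
Op 5 fold_up: fold axis h@10; visible region now rows[8,10) x cols[1,2) = 2x1
Op 6 cut(1, 0): punch at orig (9,1); cuts so far [(9, 1)]; region rows[8,10) x cols[1,2) = 2x1
Op 7 cut(0, 0): punch at orig (8,1); cuts so far [(8, 1), (9, 1)]; region rows[8,10) x cols[1,2) = 2x1
Unfold 1 (reflect across h@10): 4 holes -> [(8, 1), (9, 1), (10, 1), (11, 1)]
Unfold 2 (reflect across h@12): 8 holes -> [(8, 1), (9, 1), (10, 1), (11, 1), (12, 1), (13, 1), (14, 1), (15, 1)]
Unfold 3 (reflect across h@8): 16 holes -> [(0, 1), (1, 1), (2, 1), (3, 1), (4, 1), (5, 1), (6, 1), (7, 1), (8, 1), (9, 1), (10, 1), (11, 1), (12, 1), (13, 1), (14, 1), (15, 1)]
Unfold 4 (reflect across v@1): 32 holes -> [(0, 0), (0, 1), (1, 0), (1, 1), (2, 0), (2, 1), (3, 0), (3, 1), (4, 0), (4, 1), (5, 0), (5, 1), (6, 0), (6, 1), (7, 0), (7, 1), (8, 0), (8, 1), (9, 0), (9, 1), (10, 0), (10, 1), (11, 0), (11, 1), (12, 0), (12, 1), (13, 0), (13, 1), (14, 0), (14, 1), (15, 0), (15, 1)]
Unfold 5 (reflect across v@2): 64 holes -> [(0, 0), (0, 1), (0, 2), (0, 3), (1, 0), (1, 1), (1, 2), (1, 3), (2, 0), (2, 1), (2, 2), (2, 3), (3, 0), (3, 1), (3, 2), (3, 3), (4, 0), (4, 1), (4, 2), (4, 3), (5, 0), (5, 1), (5, 2), (5, 3), (6, 0), (6, 1), (6, 2), (6, 3), (7, 0), (7, 1), (7, 2), (7, 3), (8, 0), (8, 1), (8, 2), (8, 3), (9, 0), (9, 1), (9, 2), (9, 3), (10, 0), (10, 1), (10, 2), (10, 3), (11, 0), (11, 1), (11, 2), (11, 3), (12, 0), (12, 1), (12, 2), (12, 3), (13, 0), (13, 1), (13, 2), (13, 3), (14, 0), (14, 1), (14, 2), (14, 3), (15, 0), (15, 1), (15, 2), (15, 3)]

Answer: OOOO
OOOO
OOOO
OOOO
OOOO
OOOO
OOOO
OOOO
OOOO
OOOO
OOOO
OOOO
OOOO
OOOO
OOOO
OOOO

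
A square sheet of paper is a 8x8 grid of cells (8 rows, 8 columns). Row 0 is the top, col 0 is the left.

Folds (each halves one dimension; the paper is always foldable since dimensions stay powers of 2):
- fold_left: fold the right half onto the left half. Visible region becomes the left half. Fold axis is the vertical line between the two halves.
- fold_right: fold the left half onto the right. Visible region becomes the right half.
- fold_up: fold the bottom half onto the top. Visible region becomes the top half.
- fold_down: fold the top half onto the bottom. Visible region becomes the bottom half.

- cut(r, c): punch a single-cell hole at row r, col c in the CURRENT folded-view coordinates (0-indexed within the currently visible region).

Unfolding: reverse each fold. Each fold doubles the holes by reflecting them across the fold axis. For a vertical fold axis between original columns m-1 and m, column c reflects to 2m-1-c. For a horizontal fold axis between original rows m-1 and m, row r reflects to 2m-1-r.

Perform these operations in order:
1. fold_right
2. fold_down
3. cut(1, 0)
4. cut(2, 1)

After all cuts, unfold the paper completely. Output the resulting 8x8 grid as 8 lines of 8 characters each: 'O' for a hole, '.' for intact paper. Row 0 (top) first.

Op 1 fold_right: fold axis v@4; visible region now rows[0,8) x cols[4,8) = 8x4
Op 2 fold_down: fold axis h@4; visible region now rows[4,8) x cols[4,8) = 4x4
Op 3 cut(1, 0): punch at orig (5,4); cuts so far [(5, 4)]; region rows[4,8) x cols[4,8) = 4x4
Op 4 cut(2, 1): punch at orig (6,5); cuts so far [(5, 4), (6, 5)]; region rows[4,8) x cols[4,8) = 4x4
Unfold 1 (reflect across h@4): 4 holes -> [(1, 5), (2, 4), (5, 4), (6, 5)]
Unfold 2 (reflect across v@4): 8 holes -> [(1, 2), (1, 5), (2, 3), (2, 4), (5, 3), (5, 4), (6, 2), (6, 5)]

Answer: ........
..O..O..
...OO...
........
........
...OO...
..O..O..
........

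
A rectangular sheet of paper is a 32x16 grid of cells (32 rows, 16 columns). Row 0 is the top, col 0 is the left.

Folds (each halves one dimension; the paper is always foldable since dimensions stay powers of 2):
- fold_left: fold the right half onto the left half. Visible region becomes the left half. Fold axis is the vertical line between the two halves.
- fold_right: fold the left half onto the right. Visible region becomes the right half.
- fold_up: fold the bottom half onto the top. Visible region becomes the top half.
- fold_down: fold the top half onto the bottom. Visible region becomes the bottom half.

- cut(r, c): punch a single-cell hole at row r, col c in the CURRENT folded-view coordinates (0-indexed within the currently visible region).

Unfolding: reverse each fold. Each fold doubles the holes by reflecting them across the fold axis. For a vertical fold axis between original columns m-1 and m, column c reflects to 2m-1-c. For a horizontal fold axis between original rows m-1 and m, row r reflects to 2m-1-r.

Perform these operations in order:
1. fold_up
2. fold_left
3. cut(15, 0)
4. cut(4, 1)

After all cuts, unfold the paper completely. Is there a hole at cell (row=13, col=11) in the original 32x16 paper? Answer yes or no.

Answer: no

Derivation:
Op 1 fold_up: fold axis h@16; visible region now rows[0,16) x cols[0,16) = 16x16
Op 2 fold_left: fold axis v@8; visible region now rows[0,16) x cols[0,8) = 16x8
Op 3 cut(15, 0): punch at orig (15,0); cuts so far [(15, 0)]; region rows[0,16) x cols[0,8) = 16x8
Op 4 cut(4, 1): punch at orig (4,1); cuts so far [(4, 1), (15, 0)]; region rows[0,16) x cols[0,8) = 16x8
Unfold 1 (reflect across v@8): 4 holes -> [(4, 1), (4, 14), (15, 0), (15, 15)]
Unfold 2 (reflect across h@16): 8 holes -> [(4, 1), (4, 14), (15, 0), (15, 15), (16, 0), (16, 15), (27, 1), (27, 14)]
Holes: [(4, 1), (4, 14), (15, 0), (15, 15), (16, 0), (16, 15), (27, 1), (27, 14)]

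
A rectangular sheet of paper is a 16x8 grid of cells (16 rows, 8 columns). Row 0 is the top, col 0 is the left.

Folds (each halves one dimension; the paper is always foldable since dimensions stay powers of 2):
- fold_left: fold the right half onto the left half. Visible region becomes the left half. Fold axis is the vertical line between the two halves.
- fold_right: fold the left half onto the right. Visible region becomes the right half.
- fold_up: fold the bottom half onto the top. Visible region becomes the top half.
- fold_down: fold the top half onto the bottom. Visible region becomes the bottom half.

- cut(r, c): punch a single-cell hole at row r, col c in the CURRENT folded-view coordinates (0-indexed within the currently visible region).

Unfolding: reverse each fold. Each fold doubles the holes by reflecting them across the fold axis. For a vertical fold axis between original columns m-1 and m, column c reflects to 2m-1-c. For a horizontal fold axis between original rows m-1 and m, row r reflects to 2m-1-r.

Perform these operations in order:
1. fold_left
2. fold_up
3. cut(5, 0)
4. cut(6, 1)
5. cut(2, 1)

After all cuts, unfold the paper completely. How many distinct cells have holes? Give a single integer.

Answer: 12

Derivation:
Op 1 fold_left: fold axis v@4; visible region now rows[0,16) x cols[0,4) = 16x4
Op 2 fold_up: fold axis h@8; visible region now rows[0,8) x cols[0,4) = 8x4
Op 3 cut(5, 0): punch at orig (5,0); cuts so far [(5, 0)]; region rows[0,8) x cols[0,4) = 8x4
Op 4 cut(6, 1): punch at orig (6,1); cuts so far [(5, 0), (6, 1)]; region rows[0,8) x cols[0,4) = 8x4
Op 5 cut(2, 1): punch at orig (2,1); cuts so far [(2, 1), (5, 0), (6, 1)]; region rows[0,8) x cols[0,4) = 8x4
Unfold 1 (reflect across h@8): 6 holes -> [(2, 1), (5, 0), (6, 1), (9, 1), (10, 0), (13, 1)]
Unfold 2 (reflect across v@4): 12 holes -> [(2, 1), (2, 6), (5, 0), (5, 7), (6, 1), (6, 6), (9, 1), (9, 6), (10, 0), (10, 7), (13, 1), (13, 6)]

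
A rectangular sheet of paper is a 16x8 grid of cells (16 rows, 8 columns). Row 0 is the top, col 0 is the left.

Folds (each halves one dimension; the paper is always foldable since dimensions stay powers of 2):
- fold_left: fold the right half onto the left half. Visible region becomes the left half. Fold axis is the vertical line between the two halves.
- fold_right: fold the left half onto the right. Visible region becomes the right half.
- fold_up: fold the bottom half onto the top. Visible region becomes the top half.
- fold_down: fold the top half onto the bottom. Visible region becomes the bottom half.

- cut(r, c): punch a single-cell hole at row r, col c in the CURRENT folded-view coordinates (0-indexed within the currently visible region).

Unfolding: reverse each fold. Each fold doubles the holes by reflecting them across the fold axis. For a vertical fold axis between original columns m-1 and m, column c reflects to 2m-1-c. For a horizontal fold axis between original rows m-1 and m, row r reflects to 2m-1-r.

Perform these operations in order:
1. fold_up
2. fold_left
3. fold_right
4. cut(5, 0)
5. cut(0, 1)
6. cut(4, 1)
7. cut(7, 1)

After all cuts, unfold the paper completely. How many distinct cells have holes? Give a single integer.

Answer: 32

Derivation:
Op 1 fold_up: fold axis h@8; visible region now rows[0,8) x cols[0,8) = 8x8
Op 2 fold_left: fold axis v@4; visible region now rows[0,8) x cols[0,4) = 8x4
Op 3 fold_right: fold axis v@2; visible region now rows[0,8) x cols[2,4) = 8x2
Op 4 cut(5, 0): punch at orig (5,2); cuts so far [(5, 2)]; region rows[0,8) x cols[2,4) = 8x2
Op 5 cut(0, 1): punch at orig (0,3); cuts so far [(0, 3), (5, 2)]; region rows[0,8) x cols[2,4) = 8x2
Op 6 cut(4, 1): punch at orig (4,3); cuts so far [(0, 3), (4, 3), (5, 2)]; region rows[0,8) x cols[2,4) = 8x2
Op 7 cut(7, 1): punch at orig (7,3); cuts so far [(0, 3), (4, 3), (5, 2), (7, 3)]; region rows[0,8) x cols[2,4) = 8x2
Unfold 1 (reflect across v@2): 8 holes -> [(0, 0), (0, 3), (4, 0), (4, 3), (5, 1), (5, 2), (7, 0), (7, 3)]
Unfold 2 (reflect across v@4): 16 holes -> [(0, 0), (0, 3), (0, 4), (0, 7), (4, 0), (4, 3), (4, 4), (4, 7), (5, 1), (5, 2), (5, 5), (5, 6), (7, 0), (7, 3), (7, 4), (7, 7)]
Unfold 3 (reflect across h@8): 32 holes -> [(0, 0), (0, 3), (0, 4), (0, 7), (4, 0), (4, 3), (4, 4), (4, 7), (5, 1), (5, 2), (5, 5), (5, 6), (7, 0), (7, 3), (7, 4), (7, 7), (8, 0), (8, 3), (8, 4), (8, 7), (10, 1), (10, 2), (10, 5), (10, 6), (11, 0), (11, 3), (11, 4), (11, 7), (15, 0), (15, 3), (15, 4), (15, 7)]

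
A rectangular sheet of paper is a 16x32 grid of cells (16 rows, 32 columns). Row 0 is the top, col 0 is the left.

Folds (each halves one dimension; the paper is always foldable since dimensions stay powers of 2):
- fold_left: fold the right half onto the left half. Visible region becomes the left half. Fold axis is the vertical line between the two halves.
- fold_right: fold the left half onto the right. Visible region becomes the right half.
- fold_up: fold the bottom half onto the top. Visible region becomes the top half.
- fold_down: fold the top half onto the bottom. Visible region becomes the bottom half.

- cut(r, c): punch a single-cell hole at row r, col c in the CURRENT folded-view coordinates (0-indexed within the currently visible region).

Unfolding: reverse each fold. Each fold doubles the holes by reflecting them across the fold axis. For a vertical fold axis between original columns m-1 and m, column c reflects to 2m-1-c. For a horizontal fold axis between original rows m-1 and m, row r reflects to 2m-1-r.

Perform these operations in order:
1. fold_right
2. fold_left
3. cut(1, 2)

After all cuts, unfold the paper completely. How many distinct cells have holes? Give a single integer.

Op 1 fold_right: fold axis v@16; visible region now rows[0,16) x cols[16,32) = 16x16
Op 2 fold_left: fold axis v@24; visible region now rows[0,16) x cols[16,24) = 16x8
Op 3 cut(1, 2): punch at orig (1,18); cuts so far [(1, 18)]; region rows[0,16) x cols[16,24) = 16x8
Unfold 1 (reflect across v@24): 2 holes -> [(1, 18), (1, 29)]
Unfold 2 (reflect across v@16): 4 holes -> [(1, 2), (1, 13), (1, 18), (1, 29)]

Answer: 4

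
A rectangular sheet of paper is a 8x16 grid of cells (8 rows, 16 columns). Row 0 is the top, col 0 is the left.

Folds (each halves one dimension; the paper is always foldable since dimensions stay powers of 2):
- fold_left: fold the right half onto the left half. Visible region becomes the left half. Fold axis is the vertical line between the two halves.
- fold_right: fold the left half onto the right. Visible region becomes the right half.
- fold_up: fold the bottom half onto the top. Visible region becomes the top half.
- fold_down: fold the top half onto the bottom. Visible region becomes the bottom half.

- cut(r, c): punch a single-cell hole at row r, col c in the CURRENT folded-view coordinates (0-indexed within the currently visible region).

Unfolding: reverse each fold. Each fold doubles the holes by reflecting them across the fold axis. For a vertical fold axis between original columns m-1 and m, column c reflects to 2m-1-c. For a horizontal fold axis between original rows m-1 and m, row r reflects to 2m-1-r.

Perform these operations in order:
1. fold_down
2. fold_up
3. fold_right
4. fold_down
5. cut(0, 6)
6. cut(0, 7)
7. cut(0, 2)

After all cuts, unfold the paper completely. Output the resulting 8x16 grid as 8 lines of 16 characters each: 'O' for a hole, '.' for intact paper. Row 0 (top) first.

Op 1 fold_down: fold axis h@4; visible region now rows[4,8) x cols[0,16) = 4x16
Op 2 fold_up: fold axis h@6; visible region now rows[4,6) x cols[0,16) = 2x16
Op 3 fold_right: fold axis v@8; visible region now rows[4,6) x cols[8,16) = 2x8
Op 4 fold_down: fold axis h@5; visible region now rows[5,6) x cols[8,16) = 1x8
Op 5 cut(0, 6): punch at orig (5,14); cuts so far [(5, 14)]; region rows[5,6) x cols[8,16) = 1x8
Op 6 cut(0, 7): punch at orig (5,15); cuts so far [(5, 14), (5, 15)]; region rows[5,6) x cols[8,16) = 1x8
Op 7 cut(0, 2): punch at orig (5,10); cuts so far [(5, 10), (5, 14), (5, 15)]; region rows[5,6) x cols[8,16) = 1x8
Unfold 1 (reflect across h@5): 6 holes -> [(4, 10), (4, 14), (4, 15), (5, 10), (5, 14), (5, 15)]
Unfold 2 (reflect across v@8): 12 holes -> [(4, 0), (4, 1), (4, 5), (4, 10), (4, 14), (4, 15), (5, 0), (5, 1), (5, 5), (5, 10), (5, 14), (5, 15)]
Unfold 3 (reflect across h@6): 24 holes -> [(4, 0), (4, 1), (4, 5), (4, 10), (4, 14), (4, 15), (5, 0), (5, 1), (5, 5), (5, 10), (5, 14), (5, 15), (6, 0), (6, 1), (6, 5), (6, 10), (6, 14), (6, 15), (7, 0), (7, 1), (7, 5), (7, 10), (7, 14), (7, 15)]
Unfold 4 (reflect across h@4): 48 holes -> [(0, 0), (0, 1), (0, 5), (0, 10), (0, 14), (0, 15), (1, 0), (1, 1), (1, 5), (1, 10), (1, 14), (1, 15), (2, 0), (2, 1), (2, 5), (2, 10), (2, 14), (2, 15), (3, 0), (3, 1), (3, 5), (3, 10), (3, 14), (3, 15), (4, 0), (4, 1), (4, 5), (4, 10), (4, 14), (4, 15), (5, 0), (5, 1), (5, 5), (5, 10), (5, 14), (5, 15), (6, 0), (6, 1), (6, 5), (6, 10), (6, 14), (6, 15), (7, 0), (7, 1), (7, 5), (7, 10), (7, 14), (7, 15)]

Answer: OO...O....O...OO
OO...O....O...OO
OO...O....O...OO
OO...O....O...OO
OO...O....O...OO
OO...O....O...OO
OO...O....O...OO
OO...O....O...OO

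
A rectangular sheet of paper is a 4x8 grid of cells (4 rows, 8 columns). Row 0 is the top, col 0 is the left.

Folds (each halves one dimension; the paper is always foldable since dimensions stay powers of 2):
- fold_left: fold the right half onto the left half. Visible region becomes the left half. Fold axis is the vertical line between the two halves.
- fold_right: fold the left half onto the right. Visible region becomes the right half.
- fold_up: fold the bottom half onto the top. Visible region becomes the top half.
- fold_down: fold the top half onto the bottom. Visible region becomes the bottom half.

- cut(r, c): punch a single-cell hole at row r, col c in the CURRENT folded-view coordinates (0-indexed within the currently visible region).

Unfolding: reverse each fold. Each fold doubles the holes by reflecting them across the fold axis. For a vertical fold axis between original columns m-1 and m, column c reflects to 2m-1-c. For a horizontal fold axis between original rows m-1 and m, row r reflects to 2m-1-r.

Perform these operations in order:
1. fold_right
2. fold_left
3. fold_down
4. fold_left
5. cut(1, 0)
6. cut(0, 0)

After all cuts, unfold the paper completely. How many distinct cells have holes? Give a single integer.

Op 1 fold_right: fold axis v@4; visible region now rows[0,4) x cols[4,8) = 4x4
Op 2 fold_left: fold axis v@6; visible region now rows[0,4) x cols[4,6) = 4x2
Op 3 fold_down: fold axis h@2; visible region now rows[2,4) x cols[4,6) = 2x2
Op 4 fold_left: fold axis v@5; visible region now rows[2,4) x cols[4,5) = 2x1
Op 5 cut(1, 0): punch at orig (3,4); cuts so far [(3, 4)]; region rows[2,4) x cols[4,5) = 2x1
Op 6 cut(0, 0): punch at orig (2,4); cuts so far [(2, 4), (3, 4)]; region rows[2,4) x cols[4,5) = 2x1
Unfold 1 (reflect across v@5): 4 holes -> [(2, 4), (2, 5), (3, 4), (3, 5)]
Unfold 2 (reflect across h@2): 8 holes -> [(0, 4), (0, 5), (1, 4), (1, 5), (2, 4), (2, 5), (3, 4), (3, 5)]
Unfold 3 (reflect across v@6): 16 holes -> [(0, 4), (0, 5), (0, 6), (0, 7), (1, 4), (1, 5), (1, 6), (1, 7), (2, 4), (2, 5), (2, 6), (2, 7), (3, 4), (3, 5), (3, 6), (3, 7)]
Unfold 4 (reflect across v@4): 32 holes -> [(0, 0), (0, 1), (0, 2), (0, 3), (0, 4), (0, 5), (0, 6), (0, 7), (1, 0), (1, 1), (1, 2), (1, 3), (1, 4), (1, 5), (1, 6), (1, 7), (2, 0), (2, 1), (2, 2), (2, 3), (2, 4), (2, 5), (2, 6), (2, 7), (3, 0), (3, 1), (3, 2), (3, 3), (3, 4), (3, 5), (3, 6), (3, 7)]

Answer: 32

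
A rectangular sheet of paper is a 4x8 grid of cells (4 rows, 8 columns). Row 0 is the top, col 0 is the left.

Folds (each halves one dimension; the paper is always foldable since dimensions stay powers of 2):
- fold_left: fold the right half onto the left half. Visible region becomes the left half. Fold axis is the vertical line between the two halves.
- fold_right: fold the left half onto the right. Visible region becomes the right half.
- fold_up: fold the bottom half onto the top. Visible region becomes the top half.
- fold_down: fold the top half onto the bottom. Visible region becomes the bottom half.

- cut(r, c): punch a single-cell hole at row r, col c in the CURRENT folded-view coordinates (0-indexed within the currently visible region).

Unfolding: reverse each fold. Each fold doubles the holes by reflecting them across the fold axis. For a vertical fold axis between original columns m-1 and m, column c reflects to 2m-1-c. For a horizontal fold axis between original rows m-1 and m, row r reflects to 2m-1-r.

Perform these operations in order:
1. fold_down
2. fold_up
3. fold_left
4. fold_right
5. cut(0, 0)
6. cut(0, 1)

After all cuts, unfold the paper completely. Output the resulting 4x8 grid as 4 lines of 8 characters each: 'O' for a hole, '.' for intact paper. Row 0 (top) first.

Answer: OOOOOOOO
OOOOOOOO
OOOOOOOO
OOOOOOOO

Derivation:
Op 1 fold_down: fold axis h@2; visible region now rows[2,4) x cols[0,8) = 2x8
Op 2 fold_up: fold axis h@3; visible region now rows[2,3) x cols[0,8) = 1x8
Op 3 fold_left: fold axis v@4; visible region now rows[2,3) x cols[0,4) = 1x4
Op 4 fold_right: fold axis v@2; visible region now rows[2,3) x cols[2,4) = 1x2
Op 5 cut(0, 0): punch at orig (2,2); cuts so far [(2, 2)]; region rows[2,3) x cols[2,4) = 1x2
Op 6 cut(0, 1): punch at orig (2,3); cuts so far [(2, 2), (2, 3)]; region rows[2,3) x cols[2,4) = 1x2
Unfold 1 (reflect across v@2): 4 holes -> [(2, 0), (2, 1), (2, 2), (2, 3)]
Unfold 2 (reflect across v@4): 8 holes -> [(2, 0), (2, 1), (2, 2), (2, 3), (2, 4), (2, 5), (2, 6), (2, 7)]
Unfold 3 (reflect across h@3): 16 holes -> [(2, 0), (2, 1), (2, 2), (2, 3), (2, 4), (2, 5), (2, 6), (2, 7), (3, 0), (3, 1), (3, 2), (3, 3), (3, 4), (3, 5), (3, 6), (3, 7)]
Unfold 4 (reflect across h@2): 32 holes -> [(0, 0), (0, 1), (0, 2), (0, 3), (0, 4), (0, 5), (0, 6), (0, 7), (1, 0), (1, 1), (1, 2), (1, 3), (1, 4), (1, 5), (1, 6), (1, 7), (2, 0), (2, 1), (2, 2), (2, 3), (2, 4), (2, 5), (2, 6), (2, 7), (3, 0), (3, 1), (3, 2), (3, 3), (3, 4), (3, 5), (3, 6), (3, 7)]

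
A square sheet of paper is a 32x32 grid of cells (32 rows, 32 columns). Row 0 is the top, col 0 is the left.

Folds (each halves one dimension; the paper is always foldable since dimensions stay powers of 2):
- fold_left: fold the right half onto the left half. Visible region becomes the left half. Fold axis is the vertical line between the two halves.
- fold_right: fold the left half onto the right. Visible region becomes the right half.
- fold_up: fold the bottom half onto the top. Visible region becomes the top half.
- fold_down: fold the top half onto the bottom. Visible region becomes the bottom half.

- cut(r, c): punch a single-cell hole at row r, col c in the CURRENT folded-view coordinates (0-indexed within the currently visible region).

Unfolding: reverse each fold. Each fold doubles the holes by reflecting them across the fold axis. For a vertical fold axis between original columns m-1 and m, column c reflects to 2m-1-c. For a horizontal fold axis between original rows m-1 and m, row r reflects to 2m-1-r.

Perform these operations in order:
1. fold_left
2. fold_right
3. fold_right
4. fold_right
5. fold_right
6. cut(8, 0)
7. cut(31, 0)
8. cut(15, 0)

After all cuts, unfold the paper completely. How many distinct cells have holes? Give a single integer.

Answer: 96

Derivation:
Op 1 fold_left: fold axis v@16; visible region now rows[0,32) x cols[0,16) = 32x16
Op 2 fold_right: fold axis v@8; visible region now rows[0,32) x cols[8,16) = 32x8
Op 3 fold_right: fold axis v@12; visible region now rows[0,32) x cols[12,16) = 32x4
Op 4 fold_right: fold axis v@14; visible region now rows[0,32) x cols[14,16) = 32x2
Op 5 fold_right: fold axis v@15; visible region now rows[0,32) x cols[15,16) = 32x1
Op 6 cut(8, 0): punch at orig (8,15); cuts so far [(8, 15)]; region rows[0,32) x cols[15,16) = 32x1
Op 7 cut(31, 0): punch at orig (31,15); cuts so far [(8, 15), (31, 15)]; region rows[0,32) x cols[15,16) = 32x1
Op 8 cut(15, 0): punch at orig (15,15); cuts so far [(8, 15), (15, 15), (31, 15)]; region rows[0,32) x cols[15,16) = 32x1
Unfold 1 (reflect across v@15): 6 holes -> [(8, 14), (8, 15), (15, 14), (15, 15), (31, 14), (31, 15)]
Unfold 2 (reflect across v@14): 12 holes -> [(8, 12), (8, 13), (8, 14), (8, 15), (15, 12), (15, 13), (15, 14), (15, 15), (31, 12), (31, 13), (31, 14), (31, 15)]
Unfold 3 (reflect across v@12): 24 holes -> [(8, 8), (8, 9), (8, 10), (8, 11), (8, 12), (8, 13), (8, 14), (8, 15), (15, 8), (15, 9), (15, 10), (15, 11), (15, 12), (15, 13), (15, 14), (15, 15), (31, 8), (31, 9), (31, 10), (31, 11), (31, 12), (31, 13), (31, 14), (31, 15)]
Unfold 4 (reflect across v@8): 48 holes -> [(8, 0), (8, 1), (8, 2), (8, 3), (8, 4), (8, 5), (8, 6), (8, 7), (8, 8), (8, 9), (8, 10), (8, 11), (8, 12), (8, 13), (8, 14), (8, 15), (15, 0), (15, 1), (15, 2), (15, 3), (15, 4), (15, 5), (15, 6), (15, 7), (15, 8), (15, 9), (15, 10), (15, 11), (15, 12), (15, 13), (15, 14), (15, 15), (31, 0), (31, 1), (31, 2), (31, 3), (31, 4), (31, 5), (31, 6), (31, 7), (31, 8), (31, 9), (31, 10), (31, 11), (31, 12), (31, 13), (31, 14), (31, 15)]
Unfold 5 (reflect across v@16): 96 holes -> [(8, 0), (8, 1), (8, 2), (8, 3), (8, 4), (8, 5), (8, 6), (8, 7), (8, 8), (8, 9), (8, 10), (8, 11), (8, 12), (8, 13), (8, 14), (8, 15), (8, 16), (8, 17), (8, 18), (8, 19), (8, 20), (8, 21), (8, 22), (8, 23), (8, 24), (8, 25), (8, 26), (8, 27), (8, 28), (8, 29), (8, 30), (8, 31), (15, 0), (15, 1), (15, 2), (15, 3), (15, 4), (15, 5), (15, 6), (15, 7), (15, 8), (15, 9), (15, 10), (15, 11), (15, 12), (15, 13), (15, 14), (15, 15), (15, 16), (15, 17), (15, 18), (15, 19), (15, 20), (15, 21), (15, 22), (15, 23), (15, 24), (15, 25), (15, 26), (15, 27), (15, 28), (15, 29), (15, 30), (15, 31), (31, 0), (31, 1), (31, 2), (31, 3), (31, 4), (31, 5), (31, 6), (31, 7), (31, 8), (31, 9), (31, 10), (31, 11), (31, 12), (31, 13), (31, 14), (31, 15), (31, 16), (31, 17), (31, 18), (31, 19), (31, 20), (31, 21), (31, 22), (31, 23), (31, 24), (31, 25), (31, 26), (31, 27), (31, 28), (31, 29), (31, 30), (31, 31)]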